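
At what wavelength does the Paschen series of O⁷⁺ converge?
12.815 nm

The series limit corresponds to the transition from n = ∞ to n = 3.
This is the highest energy (shortest wavelength) transition in the Paschen series.

E_∞ = 0 eV
E_3 = -13.6057 × 8² / 3² = -96.75164 eV

Energy at series limit:
ΔE = E_∞ - E_3 = 0 - (-96.75164) = 96.75164 eV
λ = hc/E = 1239.84 eV·nm / 96.75164 eV = 12.815 nm

This energy equals the ionization energy from the n = 3 state of O⁷⁺.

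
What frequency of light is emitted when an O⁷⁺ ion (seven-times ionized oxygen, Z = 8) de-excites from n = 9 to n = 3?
2.07951e+16 Hz

First, find the transition energy:
E_9 = -13.6057 × 8² / 9² = -10.75018272 eV
E_3 = -13.6057 × 8² / 3² = -96.75164444 eV
|ΔE| = |E_3 - E_9| = 86.00146172 eV

Convert to Joules: E = 86.00146172 eV × (1.602177 × 10⁻¹⁹ J/eV) = 1.3778956e-17 J

Using E = hf:
f = E/h = 1.3778956e-17 J / (6.62607 × 10⁻³⁴ J·s)
f = 2.07951e+16 Hz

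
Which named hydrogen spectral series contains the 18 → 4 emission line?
Brackett series

The spectral series in hydrogen are named based on the final (lower) energy level:
- Lyman series: n_final = 1 (ultraviolet)
- Balmer series: n_final = 2 (visible/near-UV)
- Paschen series: n_final = 3 (infrared)
- Brackett series: n_final = 4 (infrared)
- Pfund series: n_final = 5 (far infrared)

Since this transition ends at n = 4, it belongs to the Brackett series.

For reference, this 18 → 4 line has photon energy
ΔE = 13.6057 eV × (1/4² - 1/18²) = 0.808363349 eV,
corresponding to wavelength λ = hc/ΔE = 1239.84 eV·nm / 0.808363349 eV = 1533.766 nm in the infrared region.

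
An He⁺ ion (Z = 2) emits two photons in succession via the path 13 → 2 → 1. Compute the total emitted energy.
54.101 eV

The energy levels of He⁺ are E_n = -13.6057 × 2² / n² eV.

First transition (13 → 2):
ΔE₁ = |E_2 - E_13|
ΔE₁ = |-13.605700000 - (-0.322028402)| = 13.283672 eV

Second transition (2 → 1):
ΔE₂ = |E_1 - E_2|
ΔE₂ = |-54.422800000 - (-13.605700000)| = 40.817100 eV

Total energy released:
E_total = ΔE₁ + ΔE₂ = 13.283672 + 40.817100 = 54.101 eV

Note: This equals the direct transition 13 → 1: 54.101 eV ✓
Energy is conserved regardless of the path taken.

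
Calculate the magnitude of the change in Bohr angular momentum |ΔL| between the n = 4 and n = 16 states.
1.27e-33 J·s (or 12ℏ)

In the Bohr model, L_n = nℏ where ℏ = 1.0546e-34 J·s.

L_16 = 16ℏ = 1.6874e-33 J·s
L_4 = 4ℏ = 4.2184e-34 J·s

ΔL = L_16 - L_4 = (16 - 4)ℏ = 12ℏ
ΔL = 12 × 1.0546e-34 J·s = 1.27e-33 J·s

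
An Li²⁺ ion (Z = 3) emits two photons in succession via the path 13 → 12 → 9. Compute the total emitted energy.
0.787 eV

The energy levels of Li²⁺ are E_n = -13.6057 × 3² / n² eV.

First transition (13 → 12):
ΔE₁ = |E_12 - E_13|
ΔE₁ = |-0.850356250 - (-0.724563905)| = 0.125792 eV

Second transition (12 → 9):
ΔE₂ = |E_9 - E_12|
ΔE₂ = |-1.511744444 - (-0.850356250)| = 0.661388 eV

Total energy released:
E_total = ΔE₁ + ΔE₂ = 0.125792 + 0.661388 = 0.787 eV

Note: This equals the direct transition 13 → 9: 0.787 eV ✓
Energy is conserved regardless of the path taken.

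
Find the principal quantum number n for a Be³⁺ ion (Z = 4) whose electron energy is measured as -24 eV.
n = 3

The exact energy levels follow E_n = -13.6057 Z² / n² eV with Z = 4.

The measured value (-24 eV) is reported to only 2 significant figures, so we must test candidate n values and see which one matches to that precision.

Candidate energies:
  n = 1:  E = -13.6057 × 4² / 1² = -217.69120 eV
  n = 2:  E = -13.6057 × 4² / 2² = -54.42280 eV
  n = 3:  E = -13.6057 × 4² / 3² = -24.18791 eV  ← matches
  n = 4:  E = -13.6057 × 4² / 4² = -13.60570 eV
  n = 5:  E = -13.6057 × 4² / 5² = -8.70765 eV

Checking against the measurement of -24 eV (2 sig figs), only n = 3 agrees:
E_3 = -24.18791 eV, which rounds to -24 eV ✓

Therefore n = 3.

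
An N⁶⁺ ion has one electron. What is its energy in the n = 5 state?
-26.66717 eV

For hydrogen-like ions, the energy levels scale with Z²:
E_n = -13.6057 Z² / n² eV

For N⁶⁺ (Z = 7) at n = 5:
E_5 = -13.6057 × 7² / 5²
E_5 = -13.6057 × 49 / 25
E_5 = -666.6793 / 25
E_5 = -26.66717 eV

The energy is 49 times more negative than hydrogen at the same n due to the stronger nuclear charge.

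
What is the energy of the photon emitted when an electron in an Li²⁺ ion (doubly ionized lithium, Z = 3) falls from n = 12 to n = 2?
29.7625 eV

The energy levels are E_n = -13.6057 Z² eV / n².

Energy at n = 12: E_12 = -13.6057 × 3² / 12² = -0.8503563 eV
Energy at n = 2: E_2 = -13.6057 × 3² / 2² = -30.6128250 eV

For emission (electron falling to lower state), the photon energy is:
E_photon = E_12 - E_2 = |-0.8503563 - (-30.6128250)|
E_photon = 29.7625 eV

This energy is carried away by the emitted photon.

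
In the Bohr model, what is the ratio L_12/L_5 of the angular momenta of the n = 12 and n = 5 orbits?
2.40

In the Bohr model, L_n = nℏ, so the ratio is purely the ratio of quantum numbers:

L_12/L_5 = 12ℏ / 5ℏ = 12/5 = 2.40

The angular momentum scales linearly with n.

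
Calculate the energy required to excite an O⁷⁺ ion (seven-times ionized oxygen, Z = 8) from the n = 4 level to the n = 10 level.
45.71515 eV

The energy levels of a hydrogen-like atom are E_n = -13.6057 Z² eV / n².

Energy at n = 4: E_4 = -13.6057 × 8² / 4² = -54.42280000 eV
Energy at n = 10: E_10 = -13.6057 × 8² / 10² = -8.70764800 eV

The excitation energy is the difference:
ΔE = E_10 - E_4
ΔE = -8.70764800 - (-54.42280000)
ΔE = 45.71515 eV

Since this is positive, energy must be absorbed (photon absorption).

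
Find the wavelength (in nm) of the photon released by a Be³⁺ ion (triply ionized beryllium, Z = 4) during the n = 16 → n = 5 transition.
157.794828 nm

First, find the transition energy using E_n = -13.6057 Z² / n² eV:
E_16 = -13.6057 × 4² / 16² = -0.8503562500 eV
E_5 = -13.6057 × 4² / 5² = -8.7076480000 eV

Photon energy: |ΔE| = |E_5 - E_16| = 7.8572917500 eV

Convert to wavelength using E = hc/λ with hc = 1239.84 eV·nm:
λ = hc/E = 1239.84 eV·nm / 7.8572917500 eV
λ = 157.794828 nm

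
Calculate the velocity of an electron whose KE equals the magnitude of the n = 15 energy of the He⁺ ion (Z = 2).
2.917e+05 m/s (or 0.097298% of c)

The binding energy at n = 15 for He⁺ is:
E_15 = -13.6057 × 2²/15² = -0.24187911 eV
|E_15| = 0.24187911 eV

Convert to Joules:
KE = 0.24187911 eV × (1.602177 × 10⁻¹⁹ J/eV) = 3.87533e-20 J

Using KE = ½mv²:
v = √(2·KE/m_e)
v = √(2 × 3.87533e-20 J / 9.10938 × 10⁻³¹ kg)
v = 2.917e+05 m/s

This is approximately 0.097298% the speed of light.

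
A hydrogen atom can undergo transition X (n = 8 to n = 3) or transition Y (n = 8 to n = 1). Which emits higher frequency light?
8 → 1

Calculate the energy for each transition:

Transition 8 → 3:
ΔE₁ = |E_3 - E_8| = |-13.6057/3² - (-13.6057/8²)|
ΔE₁ = |-1.511744444444 - (-0.212589062500)| = 1.299155382 eV

Transition 8 → 1:
ΔE₂ = |E_1 - E_8| = |-13.6057/1² - (-13.6057/8²)|
ΔE₂ = |-13.605700000000 - (-0.212589062500)| = 13.393110938 eV

Since 13.393110938 eV > 1.299155382 eV, the transition 8 → 1 emits the more energetic photon.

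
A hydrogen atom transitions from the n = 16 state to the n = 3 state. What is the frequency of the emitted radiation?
3.5269e+14 Hz

First, find the transition energy:
E_16 = -13.6057 / 16² = -0.0531473 eV
E_3 = -13.6057 / 3² = -1.5117444 eV
|ΔE| = |E_3 - E_16| = 1.4585971 eV

Convert to Joules: E = 1.4585971 eV × (1.602177 × 10⁻¹⁹ J/eV) = 2.336931e-19 J

Using E = hf:
f = E/h = 2.336931e-19 J / (6.62607 × 10⁻³⁴ J·s)
f = 3.5269e+14 Hz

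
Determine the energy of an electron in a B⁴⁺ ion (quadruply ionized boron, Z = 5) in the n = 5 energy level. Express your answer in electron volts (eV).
-13.606 eV

The energy levels of a hydrogen-like atom are given by:
E_n = -13.6057 Z² / n² eV  (with Z = 5 for B⁴⁺)

For n = 5:
E_5 = -13.6057 × 5² / 5²
E_5 = -13.6057 × 25 / 25
E_5 = -13.606 eV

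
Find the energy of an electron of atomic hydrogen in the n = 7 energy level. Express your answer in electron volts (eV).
-0.277667 eV

The energy levels of a hydrogen-like atom are given by:
E_n = -13.6057 eV / n²

For n = 7:
E_7 = -13.6057 eV / 7²
E_7 = -13.6057 eV / 49
E_7 = -0.277667 eV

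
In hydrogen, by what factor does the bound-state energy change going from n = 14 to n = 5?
7.840000

Using E_n = -13.6057 Z² / n² eV with Z = 1:

E_5 = -13.6057 / 5² = -13.6057 / 25 = -0.544228000000 eV
E_14 = -13.6057 / 14² = -13.6057 / 196 = -0.069416836735 eV

The ratio is:
E_5/E_14 = (-0.544228000000) / (-0.069416836735)
E_5/E_14 = (-13.6057/25) / (-13.6057/196)
E_5/E_14 = 196/25
E_5/E_14 = 7.840000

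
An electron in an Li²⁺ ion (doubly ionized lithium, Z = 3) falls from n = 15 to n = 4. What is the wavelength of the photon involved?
174.40 nm

First, find the transition energy using E_n = -13.6057 Z² / n² eV:
E_15 = -13.6057 × 3² / 15² = -0.544228 eV
E_4 = -13.6057 × 3² / 4² = -7.653206 eV

Photon energy: |ΔE| = |E_4 - E_15| = 7.108978 eV

Convert to wavelength using E = hc/λ with hc = 1239.84 eV·nm:
λ = hc/E = 1239.84 eV·nm / 7.108978 eV
λ = 174.40 nm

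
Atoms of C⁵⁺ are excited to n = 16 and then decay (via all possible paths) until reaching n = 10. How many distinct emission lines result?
21

The electron can occupy levels n = 10, 11, ..., 16 during de-excitation — that is m = 16 - 10 + 1 = 7 distinct levels.

The number of distinct spectral lines equals the number of ways to choose 2 of these m levels (each pair gives one possible emission transition):

Number of lines = m(m-1)/2 = 7×6/2 = 21

These correspond to all possible transitions between the 7 levels:
16 → 15, 16 → 14, 16 → 13, 16 → 12, 16 → 11, 16 → 10, 15 → 14, 15 → 13...

Each transition produces a photon with a unique energy (and thus wavelength). This count does not depend on Z.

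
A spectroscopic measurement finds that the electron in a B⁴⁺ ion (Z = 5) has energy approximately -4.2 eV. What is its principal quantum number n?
n = 9

The exact energy levels follow E_n = -13.6057 Z² / n² eV with Z = 5.

The measured value (-4.2 eV) is reported to only 2 significant figures, so we must test candidate n values and see which one matches to that precision.

Candidate energies:
  n = 7:  E = -13.6057 × 5² / 7² = -6.941684 eV
  n = 8:  E = -13.6057 × 5² / 8² = -5.314727 eV
  n = 9:  E = -13.6057 × 5² / 9² = -4.199290 eV  ← matches
  n = 10:  E = -13.6057 × 5² / 10² = -3.401425 eV
  n = 11:  E = -13.6057 × 5² / 11² = -2.811095 eV

Checking against the measurement of -4.2 eV (2 sig figs), only n = 9 agrees:
E_9 = -4.199290 eV, which rounds to -4.2 eV ✓

Therefore n = 9.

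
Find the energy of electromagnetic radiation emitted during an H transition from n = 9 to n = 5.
0.3763 eV

The energy levels are E_n = -13.6057 eV / n².

Energy at n = 9: E_9 = -13.6057 / 9² = -0.1679716 eV
Energy at n = 5: E_5 = -13.6057 / 5² = -0.5442280 eV

For emission (electron falling to lower state), the photon energy is:
E_photon = E_9 - E_5 = |-0.1679716 - (-0.5442280)|
E_photon = 0.3763 eV

This energy is carried away by the emitted photon.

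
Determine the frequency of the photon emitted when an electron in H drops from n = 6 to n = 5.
4.0209e+13 Hz

First, find the transition energy:
E_6 = -13.6057 / 6² = -0.37793611 eV
E_5 = -13.6057 / 5² = -0.54422800 eV
|ΔE| = |E_5 - E_6| = 0.16629189 eV

Convert to Joules: E = 0.16629189 eV × (1.602177 × 10⁻¹⁹ J/eV) = 2.664290e-20 J

Using E = hf:
f = E/h = 2.664290e-20 J / (6.62607 × 10⁻³⁴ J·s)
f = 4.0209e+13 Hz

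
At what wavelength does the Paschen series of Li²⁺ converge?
91.126513 nm

The series limit corresponds to the transition from n = ∞ to n = 3.
This is the highest energy (shortest wavelength) transition in the Paschen series.

E_∞ = 0 eV
E_3 = -13.6057 × 3² / 3² = -13.60570000 eV

Energy at series limit:
ΔE = E_∞ - E_3 = 0 - (-13.60570000) = 13.60570000 eV
λ = hc/E = 1239.84 eV·nm / 13.60570000 eV = 91.126513 nm

This energy equals the ionization energy from the n = 3 state of Li²⁺.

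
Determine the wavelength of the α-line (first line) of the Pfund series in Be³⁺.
465.988 nm

The longest wavelength corresponds to the smallest energy transition in the series.
The Pfund series has all transitions ending at n_f = 5.

For Be³⁺ (Z = 4), the first line (α-line) is the jump from n = 6 to n = 5:
E_6 = -13.6057 × 4² / 6² = -6.0469778 eV
E_5 = -13.6057 × 4² / 5² = -8.7076480 eV
ΔE = E_6 - E_5 = 2.6606702 eV

λ = hc/E = 1239.84 eV·nm / 2.6606702 eV
λ = 465.988 nm

This is the α-line of the Pfund series in Be³⁺.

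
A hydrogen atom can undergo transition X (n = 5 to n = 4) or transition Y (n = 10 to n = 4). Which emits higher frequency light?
10 → 4

Calculate the energy for each transition:

Transition 5 → 4:
ΔE₁ = |E_4 - E_5| = |-13.6057/4² - (-13.6057/5²)|
ΔE₁ = |-0.85035625000 - (-0.54422800000)| = 0.30612825 eV

Transition 10 → 4:
ΔE₂ = |E_4 - E_10| = |-13.6057/4² - (-13.6057/10²)|
ΔE₂ = |-0.85035625000 - (-0.13605700000)| = 0.71429925 eV

Since 0.71429925 eV > 0.30612825 eV, the transition 10 → 4 emits the more energetic photon.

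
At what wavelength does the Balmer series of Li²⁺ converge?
40.5007 nm

The series limit corresponds to the transition from n = ∞ to n = 2.
This is the highest energy (shortest wavelength) transition in the Balmer series.

E_∞ = 0 eV
E_2 = -13.6057 × 3² / 2² = -30.612825 eV

Energy at series limit:
ΔE = E_∞ - E_2 = 0 - (-30.612825) = 30.612825 eV
λ = hc/E = 1239.84 eV·nm / 30.612825 eV = 40.5007 nm

This energy equals the ionization energy from the n = 2 state of Li²⁺.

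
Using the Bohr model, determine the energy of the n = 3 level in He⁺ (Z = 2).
-6.04698 eV

For hydrogen-like ions, the energy levels scale with Z²:
E_n = -13.6057 Z² / n² eV

For He⁺ (Z = 2) at n = 3:
E_3 = -13.6057 × 2² / 3²
E_3 = -13.6057 × 4 / 9
E_3 = -54.4228 / 9
E_3 = -6.04698 eV

The energy is 4 times more negative than hydrogen at the same n due to the stronger nuclear charge.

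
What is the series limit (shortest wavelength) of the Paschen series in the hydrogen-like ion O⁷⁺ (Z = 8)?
12.814666 nm

The series limit corresponds to the transition from n = ∞ to n = 3.
This is the highest energy (shortest wavelength) transition in the Paschen series.

E_∞ = 0 eV
E_3 = -13.6057 × 8² / 3² = -96.75164444 eV

Energy at series limit:
ΔE = E_∞ - E_3 = 0 - (-96.75164444) = 96.75164444 eV
λ = hc/E = 1239.84 eV·nm / 96.75164444 eV = 12.814666 nm

This energy equals the ionization energy from the n = 3 state of O⁷⁺.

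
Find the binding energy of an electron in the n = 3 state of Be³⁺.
24.18791 eV

The ionization energy is the energy needed to remove the electron completely (n → ∞).

For a hydrogen-like ion with Z = 4, E_n = -13.6057 Z² / n² eV.

At n = 3: E_3 = -13.6057 × 4² / 3² = -24.18791111 eV
At n = ∞: E_∞ = 0 eV

Ionization energy = E_∞ - E_3 = 0 - (-24.18791111) = 24.18791111 eV
Ionization energy ≈ 24.18791 eV

This is also called the binding energy of the electron in state n = 3.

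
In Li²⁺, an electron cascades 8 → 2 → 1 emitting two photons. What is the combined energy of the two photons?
120.53800 eV

The energy levels of Li²⁺ are E_n = -13.6057 × 3² / n² eV.

First transition (8 → 2):
ΔE₁ = |E_2 - E_8|
ΔE₁ = |-30.61282500000 - (-1.91330156250)| = 28.69952344 eV

Second transition (2 → 1):
ΔE₂ = |E_1 - E_2|
ΔE₂ = |-122.45130000000 - (-30.61282500000)| = 91.83847500 eV

Total energy released:
E_total = ΔE₁ + ΔE₂ = 28.69952344 + 91.83847500 = 120.53800 eV

Note: This equals the direct transition 8 → 1: 120.53800 eV ✓
Energy is conserved regardless of the path taken.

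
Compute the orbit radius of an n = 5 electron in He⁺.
0.6615 nm (or 6.6147 Å)

The Bohr radius formula is:
r_n = n² a₀ / Z

where a₀ = 0.0529177 nm is the Bohr radius.

For He⁺ (Z = 2) at n = 5:
r_5 = 5² × 0.0529177 nm / 2
r_5 = 25 × 0.0529177 nm / 2
r_5 = 1.32294 nm / 2
r_5 = 0.6615 nm

The electron orbits at approximately 0.6615 nm from the nucleus.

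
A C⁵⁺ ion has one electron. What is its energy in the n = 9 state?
-6.05 eV

For hydrogen-like ions, the energy levels scale with Z²:
E_n = -13.6057 Z² / n² eV

For C⁵⁺ (Z = 6) at n = 9:
E_9 = -13.6057 × 6² / 9²
E_9 = -13.6057 × 36 / 81
E_9 = -489.8052 / 81
E_9 = -6.05 eV

The energy is 36 times more negative than hydrogen at the same n due to the stronger nuclear charge.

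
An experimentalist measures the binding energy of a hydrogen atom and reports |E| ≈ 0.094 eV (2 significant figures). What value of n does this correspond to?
n = 12

The exact energy levels follow E_n = -13.6057 eV / n².

The measured value (-0.094 eV) is reported to only 2 significant figures, so we must test candidate n values and see which one matches to that precision.

Candidate energies:
  n = 10:  E = -13.6057/10² = -0.13606 eV
  n = 11:  E = -13.6057/11² = -0.11244 eV
  n = 12:  E = -13.6057/12² = -0.09448 eV  ← matches
  n = 13:  E = -13.6057/13² = -0.08051 eV
  n = 14:  E = -13.6057/14² = -0.06942 eV

Checking against the measurement of -0.094 eV (2 sig figs), only n = 12 agrees:
E_12 = -0.09448 eV, which rounds to -0.094 eV ✓

Therefore n = 12.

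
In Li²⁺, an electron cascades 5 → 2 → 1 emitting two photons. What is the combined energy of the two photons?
117.55325 eV

The energy levels of Li²⁺ are E_n = -13.6057 × 3² / n² eV.

First transition (5 → 2):
ΔE₁ = |E_2 - E_5|
ΔE₁ = |-30.61282500000 - (-4.89805200000)| = 25.71477300 eV

Second transition (2 → 1):
ΔE₂ = |E_1 - E_2|
ΔE₂ = |-122.45130000000 - (-30.61282500000)| = 91.83847500 eV

Total energy released:
E_total = ΔE₁ + ΔE₂ = 25.71477300 + 91.83847500 = 117.55325 eV

Note: This equals the direct transition 5 → 1: 117.55325 eV ✓
Energy is conserved regardless of the path taken.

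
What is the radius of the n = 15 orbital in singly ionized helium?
5.9532 nm (or 59.5324 Å)

The Bohr radius formula is:
r_n = n² a₀ / Z

where a₀ = 0.0529177 nm is the Bohr radius.

For He⁺ (Z = 2) at n = 15:
r_15 = 15² × 0.0529177 nm / 2
r_15 = 225 × 0.0529177 nm / 2
r_15 = 11.90648 nm / 2
r_15 = 5.9532 nm

The electron orbits at approximately 5.9532 nm from the nucleus.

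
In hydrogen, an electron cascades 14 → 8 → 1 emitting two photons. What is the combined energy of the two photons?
13.54 eV

The energy levels of hydrogen are E_n = -13.6057 / n² eV.

First transition (14 → 8):
ΔE₁ = |E_8 - E_14|
ΔE₁ = |-0.21258906 - (-0.06941684)| = 0.14317 eV

Second transition (8 → 1):
ΔE₂ = |E_1 - E_8|
ΔE₂ = |-13.60570000 - (-0.21258906)| = 13.39311 eV

Total energy released:
E_total = ΔE₁ + ΔE₂ = 0.14317 + 13.39311 = 13.54 eV

Note: This equals the direct transition 14 → 1: 13.54 eV ✓
Energy is conserved regardless of the path taken.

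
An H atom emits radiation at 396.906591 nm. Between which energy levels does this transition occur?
n = 7 → n = 2

First, find the photon energy from the wavelength (hc = 1239.84 eV·nm):
E = hc/λ = 1239.84 eV·nm / 396.906591 nm = 3.1237577 eV

The energy levels of hydrogen satisfy E_n = -13.6057 / n² eV, so an emission n_i → n_f releases
ΔE = 13.6057 × (1/n_f² − 1/n_i²) eV.

Setting ΔE equal to the photon energy:
1/n_f² − 1/n_i² = 3.1237577 / 13.6057 = 0.22959184

Since 1/n_i² must be positive, we need 1/n_f² > 0.22959184, i.e. n_f ≤ 2. For each allowed n_f, solve n_i = (1/n_f² − 0.22959184)^(−1/2) and check whether it is a whole number:
  n_f = 1: 1/n_i² = 1.00000000 − 0.22959184 = 0.77040816 → n_i = 1.139  (not an integer) ✗
  n_f = 2: 1/n_i² = 0.25000000 − 0.22959184 = 0.02040816 → n_i = 7.000  → integer, n_i = 7 ✓

Only n_f = 2 gives an integer upper level, n_i = 7.

The transition is from n = 7 to n = 2 (emission).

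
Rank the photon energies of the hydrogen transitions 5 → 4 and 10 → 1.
10 → 1

Calculate the energy for each transition:

Transition 5 → 4:
ΔE₁ = |E_4 - E_5| = |-13.6057/4² - (-13.6057/5²)|
ΔE₁ = |-0.85035625 - (-0.54422800)| = 0.30613 eV

Transition 10 → 1:
ΔE₂ = |E_1 - E_10| = |-13.6057/1² - (-13.6057/10²)|
ΔE₂ = |-13.60570000 - (-0.13605700)| = 13.46964 eV

Since 13.46964 eV > 0.30613 eV, the transition 10 → 1 emits the more energetic photon.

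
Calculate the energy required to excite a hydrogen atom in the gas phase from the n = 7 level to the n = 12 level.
0.1832 eV

The energy levels of a hydrogen-like atom are E_n = -13.6057 eV / n².

Energy at n = 7: E_7 = -13.6057 / 7² = -0.2776673 eV
Energy at n = 12: E_12 = -13.6057 / 12² = -0.0944840 eV

The excitation energy is the difference:
ΔE = E_12 - E_7
ΔE = -0.0944840 - (-0.2776673)
ΔE = 0.1832 eV

Since this is positive, energy must be absorbed (photon absorption).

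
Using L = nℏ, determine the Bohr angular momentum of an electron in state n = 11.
1.160e-33 J·s (or 11ℏ)

In the Bohr model, angular momentum is quantized:
L = nℏ

where ℏ = h/(2π) = 1.05457e-34 J·s

For n = 11:
L = 11 × 1.05457e-34 J·s
L = 1.160e-33 J·s

This can also be written as L = 11ℏ.
The angular momentum is an integer multiple of the reduced Planck constant.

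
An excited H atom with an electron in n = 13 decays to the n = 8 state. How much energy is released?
0.13 eV

The energy levels are E_n = -13.6057 eV / n².

Energy at n = 13: E_13 = -13.6057 / 13² = -0.08051 eV
Energy at n = 8: E_8 = -13.6057 / 8² = -0.21259 eV

For emission (electron falling to lower state), the photon energy is:
E_photon = E_13 - E_8 = |-0.08051 - (-0.21259)|
E_photon = 0.13 eV

This energy is carried away by the emitted photon.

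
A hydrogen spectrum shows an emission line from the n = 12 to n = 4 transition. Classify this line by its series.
Brackett series

The spectral series in hydrogen are named based on the final (lower) energy level:
- Lyman series: n_final = 1 (ultraviolet)
- Balmer series: n_final = 2 (visible/near-UV)
- Paschen series: n_final = 3 (infrared)
- Brackett series: n_final = 4 (infrared)
- Pfund series: n_final = 5 (far infrared)

Since this transition ends at n = 4, it belongs to the Brackett series.

For reference, this 12 → 4 line has photon energy
ΔE = 13.6057 eV × (1/4² - 1/12²) = 0.75587222222 eV,
corresponding to wavelength λ = hc/ΔE = 1239.84 eV·nm / 0.75587222222 eV = 1640.27724 nm in the infrared region.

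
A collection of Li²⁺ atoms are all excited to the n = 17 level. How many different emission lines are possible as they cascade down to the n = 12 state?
15

The electron can occupy levels n = 12, 13, ..., 17 during de-excitation — that is m = 17 - 12 + 1 = 6 distinct levels.

The number of distinct spectral lines equals the number of ways to choose 2 of these m levels (each pair gives one possible emission transition):

Number of lines = m(m-1)/2 = 6×5/2 = 15

These correspond to all possible transitions between the 6 levels:
17 → 16, 17 → 15, 17 → 14, 17 → 13, 17 → 12, 16 → 15, 16 → 14, 16 → 13...

Each transition produces a photon with a unique energy (and thus wavelength). This count does not depend on Z.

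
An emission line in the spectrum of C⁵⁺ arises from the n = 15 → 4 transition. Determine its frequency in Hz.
6.876e+15 Hz

First, find the transition energy:
E_15 = -13.6057 × 6² / 15² = -2.176912 eV
E_4 = -13.6057 × 6² / 4² = -30.612825 eV
|ΔE| = |E_4 - E_15| = 28.435913 eV

Convert to Joules: E = 28.435913 eV × (1.602177 × 10⁻¹⁹ J/eV) = 4.55594e-18 J

Using E = hf:
f = E/h = 4.55594e-18 J / (6.62607 × 10⁻³⁴ J·s)
f = 6.876e+15 Hz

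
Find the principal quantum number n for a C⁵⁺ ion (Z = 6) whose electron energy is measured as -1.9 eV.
n = 16

The exact energy levels follow E_n = -13.6057 Z² / n² eV with Z = 6.

The measured value (-1.9 eV) is reported to only 2 significant figures, so we must test candidate n values and see which one matches to that precision.

Candidate energies:
  n = 14:  E = -13.6057 × 6² / 14² = -2.49901 eV
  n = 15:  E = -13.6057 × 6² / 15² = -2.17691 eV
  n = 16:  E = -13.6057 × 6² / 16² = -1.91330 eV  ← matches
  n = 17:  E = -13.6057 × 6² / 17² = -1.69483 eV
  n = 18:  E = -13.6057 × 6² / 18² = -1.51174 eV

Checking against the measurement of -1.9 eV (2 sig figs), only n = 16 agrees:
E_16 = -1.91330 eV, which rounds to -1.9 eV ✓

Therefore n = 16.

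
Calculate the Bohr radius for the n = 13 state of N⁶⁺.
1.2776 nm (or 12.7758 Å)

The Bohr radius formula is:
r_n = n² a₀ / Z

where a₀ = 0.0529177 nm is the Bohr radius.

For N⁶⁺ (Z = 7) at n = 13:
r_13 = 13² × 0.0529177 nm / 7
r_13 = 169 × 0.0529177 nm / 7
r_13 = 8.94309 nm / 7
r_13 = 1.2776 nm

The electron orbits at approximately 1.2776 nm from the nucleus.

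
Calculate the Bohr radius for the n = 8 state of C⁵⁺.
0.56446 nm (or 5.64456 Å)

The Bohr radius formula is:
r_n = n² a₀ / Z

where a₀ = 0.05291772 nm is the Bohr radius.

For C⁵⁺ (Z = 6) at n = 8:
r_8 = 8² × 0.05291772 nm / 6
r_8 = 64 × 0.05291772 nm / 6
r_8 = 3.386734 nm / 6
r_8 = 0.56446 nm

The electron orbits at approximately 0.56446 nm from the nucleus.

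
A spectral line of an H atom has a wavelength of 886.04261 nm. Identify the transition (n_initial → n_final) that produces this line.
n = 11 → n = 3

First, find the photon energy from the wavelength (hc = 1239.84 eV·nm):
E = hc/λ = 1239.84 eV·nm / 886.04261 nm = 1.3993006 eV

The energy levels of hydrogen satisfy E_n = -13.6057 / n² eV, so an emission n_i → n_f releases
ΔE = 13.6057 × (1/n_f² − 1/n_i²) eV.

Setting ΔE equal to the photon energy:
1/n_f² − 1/n_i² = 1.3993006 / 13.6057 = 0.10284665

Since 1/n_i² must be positive, we need 1/n_f² > 0.10284665, i.e. n_f ≤ 3. For each allowed n_f, solve n_i = (1/n_f² − 0.10284665)^(−1/2) and check whether it is a whole number:
  n_f = 1: 1/n_i² = 1.00000000 − 0.10284665 = 0.89715335 → n_i = 1.056  (not an integer) ✗
  n_f = 2: 1/n_i² = 0.25000000 − 0.10284665 = 0.14715335 → n_i = 2.607  (not an integer) ✗
  n_f = 3: 1/n_i² = 0.11111111 − 0.10284665 = 0.00826446 → n_i = 11.000  → integer, n_i = 11 ✓

Only n_f = 3 gives an integer upper level, n_i = 11.

The transition is from n = 11 to n = 3 (emission).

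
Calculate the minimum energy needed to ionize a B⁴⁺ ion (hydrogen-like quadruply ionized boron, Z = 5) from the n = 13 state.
2.01268 eV

The ionization energy is the energy needed to remove the electron completely (n → ∞).

For a hydrogen-like ion with Z = 5, E_n = -13.6057 Z² / n² eV.

At n = 13: E_13 = -13.6057 × 5² / 13² = -2.01267751 eV
At n = ∞: E_∞ = 0 eV

Ionization energy = E_∞ - E_13 = 0 - (-2.01267751) = 2.01267751 eV
Ionization energy ≈ 2.01268 eV

This is also called the binding energy of the electron in state n = 13.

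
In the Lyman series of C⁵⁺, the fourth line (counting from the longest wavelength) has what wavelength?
2.63676 nm

The lines of a series are numbered from the longest wavelength (smallest ΔE) outward; the fourth line is the transition from n = n_f + 4 to n_f.
The Lyman series has all transitions ending at n_f = 1.

For C⁵⁺ (Z = 6), the fourth line (δ-line) is the jump from n = 5 to n = 1:
E_5 = -13.6057 × 6² / 5² = -19.5922080 eV
E_1 = -13.6057 × 6² / 1² = -489.8052000 eV
ΔE = E_5 - E_1 = 470.2129920 eV

λ = hc/E = 1239.84 eV·nm / 470.2129920 eV
λ = 2.63676 nm

This is the δ-line of the Lyman series in C⁵⁺.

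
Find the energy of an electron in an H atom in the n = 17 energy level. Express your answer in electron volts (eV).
-0.047079 eV

The energy levels of a hydrogen-like atom are given by:
E_n = -13.6057 eV / n²

For n = 17:
E_17 = -13.6057 eV / 17²
E_17 = -13.6057 eV / 289
E_17 = -0.047079 eV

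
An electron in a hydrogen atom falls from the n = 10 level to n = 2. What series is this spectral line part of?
Balmer series

The spectral series in hydrogen are named based on the final (lower) energy level:
- Lyman series: n_final = 1 (ultraviolet)
- Balmer series: n_final = 2 (visible/near-UV)
- Paschen series: n_final = 3 (infrared)
- Brackett series: n_final = 4 (infrared)
- Pfund series: n_final = 5 (far infrared)

Since this transition ends at n = 2, it belongs to the Balmer series.

For reference, this 10 → 2 line has photon energy
ΔE = 13.6057 eV × (1/2² - 1/10²) = 3.2653680000 eV,
corresponding to wavelength λ = hc/ΔE = 1239.84 eV·nm / 3.2653680000 eV = 379.693805 nm in the visible/near-UV region.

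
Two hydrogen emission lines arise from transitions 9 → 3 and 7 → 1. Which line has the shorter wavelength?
7 → 1

Calculate the energy for each transition:

Transition 9 → 3:
ΔE₁ = |E_3 - E_9| = |-13.6057/3² - (-13.6057/9²)|
ΔE₁ = |-1.51174444 - (-0.16797160)| = 1.34377 eV

Transition 7 → 1:
ΔE₂ = |E_1 - E_7| = |-13.6057/1² - (-13.6057/7²)|
ΔE₂ = |-13.60570000 - (-0.27766735)| = 13.32803 eV

Since 13.32803 eV > 1.34377 eV, the transition 7 → 1 emits the more energetic photon.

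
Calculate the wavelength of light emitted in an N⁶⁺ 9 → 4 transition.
37.08005 nm

First, find the transition energy using E_n = -13.6057 Z² / n² eV:
E_9 = -13.6057 × 7² / 9² = -8.2306086 eV
E_4 = -13.6057 × 7² / 4² = -41.6674563 eV

Photon energy: |ΔE| = |E_4 - E_9| = 33.4368477 eV

Convert to wavelength using E = hc/λ with hc = 1239.84 eV·nm:
λ = hc/E = 1239.84 eV·nm / 33.4368477 eV
λ = 37.08005 nm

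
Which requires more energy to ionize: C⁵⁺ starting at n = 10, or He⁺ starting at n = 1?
He⁺ at n = 1 (E = -54.42280 eV)

Using E_n = -13.6057 Z² / n² eV:

C⁵⁺ (Z = 6) at n = 10:
E = -13.6057 × 6² / 10² = -13.6057 × 36 / 100 = -4.89805200 eV

He⁺ (Z = 2) at n = 1:
E = -13.6057 × 2² / 1² = -13.6057 × 4 / 1 = -54.42280000 eV

Since -54.42280000 eV < -4.89805200 eV,
He⁺ at n = 1 is more tightly bound (requires more energy to ionize).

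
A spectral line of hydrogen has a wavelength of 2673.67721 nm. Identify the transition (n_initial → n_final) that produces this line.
n = 13 → n = 5

First, find the photon energy from the wavelength (hc = 1239.84 eV·nm):
E = hc/λ = 1239.84 eV·nm / 2673.67721 nm = 0.46372090 eV

The energy levels of hydrogen satisfy E_n = -13.6057 / n² eV, so an emission n_i → n_f releases
ΔE = 13.6057 × (1/n_f² − 1/n_i²) eV.

Setting ΔE equal to the photon energy:
1/n_f² − 1/n_i² = 0.46372090 / 13.6057 = 0.034082840

Since 1/n_i² must be positive, we need 1/n_f² > 0.034082840, i.e. n_f ≤ 5. For each allowed n_f, solve n_i = (1/n_f² − 0.034082840)^(−1/2) and check whether it is a whole number:
  n_f = 1: 1/n_i² = 1.000000000 − 0.034082840 = 0.965917160 → n_i = 1.017  (not an integer) ✗
  n_f = 2: 1/n_i² = 0.250000000 − 0.034082840 = 0.215917160 → n_i = 2.152  (not an integer) ✗
  n_f = 3: 1/n_i² = 0.111111111 − 0.034082840 = 0.077028271 → n_i = 3.603  (not an integer) ✗
  n_f = 4: 1/n_i² = 0.062500000 − 0.034082840 = 0.028417160 → n_i = 5.932  (not an integer) ✗
  n_f = 5: 1/n_i² = 0.040000000 − 0.034082840 = 0.005917160 → n_i = 13.000  → integer, n_i = 13 ✓

Only n_f = 5 gives an integer upper level, n_i = 13.

The transition is from n = 13 to n = 5 (emission).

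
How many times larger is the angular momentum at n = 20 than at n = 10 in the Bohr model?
2.00

In the Bohr model, L_n = nℏ, so the ratio is purely the ratio of quantum numbers:

L_20/L_10 = 20ℏ / 10ℏ = 20/10 = 2.00

The angular momentum scales linearly with n.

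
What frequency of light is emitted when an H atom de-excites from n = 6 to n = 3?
2.74e+14 Hz

First, find the transition energy:
E_6 = -13.6057 / 6² = -0.37794 eV
E_3 = -13.6057 / 3² = -1.51174 eV
|ΔE| = |E_3 - E_6| = 1.13380 eV

Convert to Joules: E = 1.13380 eV × (1.602177 × 10⁻¹⁹ J/eV) = 1.8165e-19 J

Using E = hf:
f = E/h = 1.8165e-19 J / (6.62607 × 10⁻³⁴ J·s)
f = 2.74e+14 Hz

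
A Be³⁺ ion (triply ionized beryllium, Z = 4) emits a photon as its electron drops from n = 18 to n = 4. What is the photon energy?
12.9338 eV

The energy levels are E_n = -13.6057 Z² eV / n².

Energy at n = 18: E_18 = -13.6057 × 4² / 18² = -0.6718864 eV
Energy at n = 4: E_4 = -13.6057 × 4² / 4² = -13.6057000 eV

For emission (electron falling to lower state), the photon energy is:
E_photon = E_18 - E_4 = |-0.6718864 - (-13.6057000)|
E_photon = 12.9338 eV

This energy is carried away by the emitted photon.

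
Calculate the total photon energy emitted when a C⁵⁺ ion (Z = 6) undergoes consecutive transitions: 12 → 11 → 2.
119.0499 eV

The energy levels of C⁵⁺ are E_n = -13.6057 × 6² / n² eV.

First transition (12 → 11):
ΔE₁ = |E_11 - E_12|
ΔE₁ = |-4.0479768595 - (-3.4014250000)| = 0.6465519 eV

Second transition (11 → 2):
ΔE₂ = |E_2 - E_11|
ΔE₂ = |-122.4513000000 - (-4.0479768595)| = 118.4033231 eV

Total energy released:
E_total = ΔE₁ + ΔE₂ = 0.6465519 + 118.4033231 = 119.0499 eV

Note: This equals the direct transition 12 → 2: 119.0499 eV ✓
Energy is conserved regardless of the path taken.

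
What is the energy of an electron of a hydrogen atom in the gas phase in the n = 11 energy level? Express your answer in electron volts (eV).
-0.11244 eV

The energy levels of a hydrogen-like atom are given by:
E_n = -13.6057 eV / n²

For n = 11:
E_11 = -13.6057 eV / 11²
E_11 = -13.6057 eV / 121
E_11 = -0.11244 eV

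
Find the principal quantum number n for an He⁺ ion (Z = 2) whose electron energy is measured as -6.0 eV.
n = 3

The exact energy levels follow E_n = -13.6057 Z² / n² eV with Z = 2.

The measured value (-6.0 eV) is reported to only 2 significant figures, so we must test candidate n values and see which one matches to that precision.

Candidate energies:
  n = 1:  E = -13.6057 × 2² / 1² = -54.42280 eV
  n = 2:  E = -13.6057 × 2² / 2² = -13.60570 eV
  n = 3:  E = -13.6057 × 2² / 3² = -6.04698 eV  ← matches
  n = 4:  E = -13.6057 × 2² / 4² = -3.40143 eV
  n = 5:  E = -13.6057 × 2² / 5² = -2.17691 eV

Checking against the measurement of -6.0 eV (2 sig figs), only n = 3 agrees:
E_3 = -6.04698 eV, which rounds to -6.0 eV ✓

Therefore n = 3.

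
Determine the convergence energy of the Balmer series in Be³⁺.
54.42 eV

The series limit corresponds to the transition from n = ∞ to n = 2.
This is the highest energy (shortest wavelength) transition in the Balmer series.

E_∞ = 0 eV
E_2 = -13.6057 × 4² / 2² = -54.42 eV

Energy at series limit:
ΔE = E_∞ - E_2 = 0 - (-54.42) = 54.42 eV

This energy equals the ionization energy from the n = 2 state of Be³⁺.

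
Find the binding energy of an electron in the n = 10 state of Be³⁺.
2.17691 eV

The ionization energy is the energy needed to remove the electron completely (n → ∞).

For a hydrogen-like ion with Z = 4, E_n = -13.6057 Z² / n² eV.

At n = 10: E_10 = -13.6057 × 4² / 10² = -2.17691200 eV
At n = ∞: E_∞ = 0 eV

Ionization energy = E_∞ - E_10 = 0 - (-2.17691200) = 2.17691200 eV
Ionization energy ≈ 2.17691 eV

This is also called the binding energy of the electron in state n = 10.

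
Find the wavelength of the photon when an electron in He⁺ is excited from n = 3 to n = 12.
218.703632 nm

First, find the transition energy using E_n = -13.6057 Z² / n² eV:
E_3 = -13.6057 × 2² / 3² = -6.0469777778 eV
E_12 = -13.6057 × 2² / 12² = -0.3779361111 eV

Photon energy: |ΔE| = |E_12 - E_3| = 5.6690416667 eV

Convert to wavelength using E = hc/λ with hc = 1239.84 eV·nm:
λ = hc/E = 1239.84 eV·nm / 5.6690416667 eV
λ = 218.703632 nm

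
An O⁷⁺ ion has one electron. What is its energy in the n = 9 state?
-10.75 eV

For hydrogen-like ions, the energy levels scale with Z²:
E_n = -13.6057 Z² / n² eV

For O⁷⁺ (Z = 8) at n = 9:
E_9 = -13.6057 × 8² / 9²
E_9 = -13.6057 × 64 / 81
E_9 = -870.7648 / 81
E_9 = -10.75 eV

The energy is 64 times more negative than hydrogen at the same n due to the stronger nuclear charge.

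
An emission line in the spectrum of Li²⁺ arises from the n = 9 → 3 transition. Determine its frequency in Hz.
2.9243e+15 Hz

First, find the transition energy:
E_9 = -13.6057 × 3² / 9² = -1.5117444 eV
E_3 = -13.6057 × 3² / 3² = -13.6057000 eV
|ΔE| = |E_3 - E_9| = 12.0939556 eV

Convert to Joules: E = 12.0939556 eV × (1.602177 × 10⁻¹⁹ J/eV) = 1.937666e-18 J

Using E = hf:
f = E/h = 1.937666e-18 J / (6.62607 × 10⁻³⁴ J·s)
f = 2.9243e+15 Hz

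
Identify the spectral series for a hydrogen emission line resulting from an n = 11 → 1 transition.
Lyman series

The spectral series in hydrogen are named based on the final (lower) energy level:
- Lyman series: n_final = 1 (ultraviolet)
- Balmer series: n_final = 2 (visible/near-UV)
- Paschen series: n_final = 3 (infrared)
- Brackett series: n_final = 4 (infrared)
- Pfund series: n_final = 5 (far infrared)

Since this transition ends at n = 1, it belongs to the Lyman series.

For reference, this 11 → 1 line has photon energy
ΔE = 13.6057 eV × (1/1² - 1/11²) = 13.4933 eV,
corresponding to wavelength λ = hc/ΔE = 1239.84 eV·nm / 13.4933 eV = 91.89 nm in the ultraviolet region.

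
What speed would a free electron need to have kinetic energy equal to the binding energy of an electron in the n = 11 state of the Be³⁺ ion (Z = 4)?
7.96e+05 m/s (or 0.265% of c)

The binding energy at n = 11 for Be³⁺ is:
E_11 = -13.6057 × 4²/11² = -1.79910 eV
|E_11| = 1.79910 eV

Convert to Joules:
KE = 1.79910 eV × (1.602177 × 10⁻¹⁹ J/eV) = 2.8825e-19 J

Using KE = ½mv²:
v = √(2·KE/m_e)
v = √(2 × 2.8825e-19 J / 9.10938 × 10⁻³¹ kg)
v = 7.96e+05 m/s

This is approximately 0.265% the speed of light.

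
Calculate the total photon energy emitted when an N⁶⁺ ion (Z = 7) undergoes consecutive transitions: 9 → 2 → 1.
658.44869 eV

The energy levels of N⁶⁺ are E_n = -13.6057 × 7² / n² eV.

First transition (9 → 2):
ΔE₁ = |E_2 - E_9|
ΔE₁ = |-166.66982500000 - (-8.23060864198)| = 158.43921636 eV

Second transition (2 → 1):
ΔE₂ = |E_1 - E_2|
ΔE₂ = |-666.67930000000 - (-166.66982500000)| = 500.00947500 eV

Total energy released:
E_total = ΔE₁ + ΔE₂ = 158.43921636 + 500.00947500 = 658.44869 eV

Note: This equals the direct transition 9 → 1: 658.44869 eV ✓
Energy is conserved regardless of the path taken.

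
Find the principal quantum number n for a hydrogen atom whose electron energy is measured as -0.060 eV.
n = 15

The exact energy levels follow E_n = -13.6057 eV / n².

The measured value (-0.060 eV) is reported to only 2 significant figures, so we must test candidate n values and see which one matches to that precision.

Candidate energies:
  n = 13:  E = -13.6057/13² = -0.08051 eV
  n = 14:  E = -13.6057/14² = -0.06942 eV
  n = 15:  E = -13.6057/15² = -0.06047 eV  ← matches
  n = 16:  E = -13.6057/16² = -0.05315 eV
  n = 17:  E = -13.6057/17² = -0.04708 eV

Checking against the measurement of -0.060 eV (2 sig figs), only n = 15 agrees:
E_15 = -0.06047 eV, which rounds to -0.060 eV ✓

Therefore n = 15.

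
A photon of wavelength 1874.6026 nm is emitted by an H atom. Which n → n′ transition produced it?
n = 4 → n = 3

First, find the photon energy from the wavelength (hc = 1239.84 eV·nm):
E = hc/λ = 1239.84 eV·nm / 1874.6026 nm = 0.66138818 eV

The energy levels of hydrogen satisfy E_n = -13.6057 / n² eV, so an emission n_i → n_f releases
ΔE = 13.6057 × (1/n_f² − 1/n_i²) eV.

Setting ΔE equal to the photon energy:
1/n_f² − 1/n_i² = 0.66138818 / 13.6057 = 0.048611110

Since 1/n_i² must be positive, we need 1/n_f² > 0.048611110, i.e. n_f ≤ 4. For each allowed n_f, solve n_i = (1/n_f² − 0.048611110)^(−1/2) and check whether it is a whole number:
  n_f = 1: 1/n_i² = 1.000000000 − 0.048611110 = 0.951388890 → n_i = 1.025  (not an integer) ✗
  n_f = 2: 1/n_i² = 0.250000000 − 0.048611110 = 0.201388890 → n_i = 2.228  (not an integer) ✗
  n_f = 3: 1/n_i² = 0.111111111 − 0.048611110 = 0.062500001 → n_i = 4.000  → integer, n_i = 4 ✓
  n_f = 4: 1/n_i² = 0.062500000 − 0.048611110 = 0.013888890 → n_i = 8.485  (not an integer) ✗

Only n_f = 3 gives an integer upper level, n_i = 4.

The transition is from n = 4 to n = 3 (emission).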